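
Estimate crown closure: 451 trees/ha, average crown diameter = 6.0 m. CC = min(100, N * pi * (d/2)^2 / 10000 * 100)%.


(d/2)^2 = (6.0/2)^2 = 3^2 = 9
Crown area = 3.141593 * 9 = 28.2743 m^2
N * area / 10000 * 100 = 451 * 28.2743 / 10000 * 100 = 127.517
CC = min(100, 127.517) = 100%

100%


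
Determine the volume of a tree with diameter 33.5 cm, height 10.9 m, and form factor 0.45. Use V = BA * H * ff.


(D/200)^2 = (33.5/200)^2 = 0.1675^2 = 0.02805625
BA = 3.141593 * 0.02805625 = 0.0881413 m^2
V = 0.0881413 * 10.9 * 0.45 = 0.432333 ≈ 0.432 m^3

0.432 m^3


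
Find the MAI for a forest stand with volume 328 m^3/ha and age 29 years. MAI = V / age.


MAI = 328 / 29 = 11.3103 ≈ 11.31 m^3/ha/yr

11.31 m^3/ha/yr


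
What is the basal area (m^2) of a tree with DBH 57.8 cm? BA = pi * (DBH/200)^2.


D/200 = 57.8/200 = 0.289 m
(D/200)^2 = 0.289^2 = 0.083521
BA = 3.141593 * 0.083521 = 0.262389 ≈ 0.2624 m^2

0.2624 m^2


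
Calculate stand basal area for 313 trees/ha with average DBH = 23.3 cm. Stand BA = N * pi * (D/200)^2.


(D/200)^2 = (23.3/200)^2 = 0.1165^2 = 0.01357225
Individual BA = 3.141593 * 0.01357225 = 0.0426385 m^2
Stand BA = 313 * 0.0426385 = 13.3459 ≈ 13.35 m^2/ha

13.35 m^2/ha


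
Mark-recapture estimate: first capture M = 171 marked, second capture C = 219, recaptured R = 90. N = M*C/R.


N = M * C / R = 171 * 219 / 90 = 37449 / 90 = 416.10 ≈ 416

416 individuals


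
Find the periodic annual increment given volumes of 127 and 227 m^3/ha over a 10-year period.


PAI = (V2 - V1) / period = (227 - 127) / 10 = 100 / 10 = 10.00 m^3/ha/yr

10.00 m^3/ha/yr


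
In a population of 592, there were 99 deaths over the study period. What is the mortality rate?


Mortality rate = 99 / 592 = 0.167230 ≈ 0.1672

0.1672


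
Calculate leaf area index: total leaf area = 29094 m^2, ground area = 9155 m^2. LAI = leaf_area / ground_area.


LAI = 29094 / 9155 = 3.1779 ≈ 3.18

3.18


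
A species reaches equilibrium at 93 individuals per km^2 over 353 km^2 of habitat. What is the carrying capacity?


K = 93 * 353 = 32829 individuals

32829 individuals


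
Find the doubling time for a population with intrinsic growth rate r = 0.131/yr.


td = ln(2) / 0.131 = 0.693147 / 0.131 = 5.29120 ≈ 5.3 years

5.3 years


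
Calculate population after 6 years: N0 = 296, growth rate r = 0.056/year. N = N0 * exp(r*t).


r*t = 0.056 * 6 = 0.336
exp(0.336) = 1.39934
N = 296 * 1.39934 = 414.205 ≈ 414

414


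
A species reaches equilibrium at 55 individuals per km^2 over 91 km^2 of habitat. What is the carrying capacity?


K = 55 * 91 = 5005 individuals

5005 individuals


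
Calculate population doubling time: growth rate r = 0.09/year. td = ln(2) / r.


td = ln(2) / 0.09 = 0.693147 / 0.09 = 7.70163 ≈ 7.7 years

7.7 years


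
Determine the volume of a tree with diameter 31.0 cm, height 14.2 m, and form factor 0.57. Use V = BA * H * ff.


(D/200)^2 = (31.0/200)^2 = 0.155^2 = 0.024025
BA = 3.141593 * 0.024025 = 0.0754768 m^2
V = 0.0754768 * 14.2 * 0.57 = 0.610909 ≈ 0.611 m^3

0.611 m^3


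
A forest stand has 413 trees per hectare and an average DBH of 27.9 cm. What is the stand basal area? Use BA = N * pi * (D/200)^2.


(D/200)^2 = (27.9/200)^2 = 0.1395^2 = 0.01946025
Individual BA = 3.141593 * 0.01946025 = 0.0611362 m^2
Stand BA = 413 * 0.0611362 = 25.2493 ≈ 25.25 m^2/ha

25.25 m^2/ha


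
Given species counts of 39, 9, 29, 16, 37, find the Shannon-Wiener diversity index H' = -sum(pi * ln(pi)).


Total N = 39 + 9 + 29 + 16 + 37 = 130
Per-species terms:
  p = 39/130 = 0.300000; ln(p) = -1.203973; p*ln(p) = 0.300000 * (-1.203973) = -0.361192
  p = 9/130 = 0.069231; ln(p) = -2.670307; p*ln(p) = 0.069231 * (-2.670307) = -0.184868
  p = 29/130 = 0.223077; ln(p) = -1.500238; p*ln(p) = 0.223077 * (-1.500238) = -0.334669
  p = 16/130 = 0.123077; ln(p) = -2.094945; p*ln(p) = 0.123077 * (-2.094945) = -0.257840
  p = 37/130 = 0.284615; ln(p) = -1.256618; p*ln(p) = 0.284615 * (-1.256618) = -0.357652
sum(p*ln(p)) = (-0.361192) + (-0.184868) + (-0.334669) + (-0.257840) + (-0.357652) = -1.496221
H' = -(-1.496221) = 1.496221 ≈ 1.4962

1.4962


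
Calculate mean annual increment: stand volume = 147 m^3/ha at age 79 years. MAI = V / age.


MAI = 147 / 79 = 1.8608 ≈ 1.86 m^3/ha/yr

1.86 m^3/ha/yr


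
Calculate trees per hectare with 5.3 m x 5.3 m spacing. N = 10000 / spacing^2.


N = 10000 / 5.3^2 = 10000 / 28.09 = 355.999 ≈ 356 trees/ha

356 trees/ha


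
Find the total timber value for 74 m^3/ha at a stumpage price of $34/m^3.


Value = 74 * 34 = $2516/ha

$2516/ha


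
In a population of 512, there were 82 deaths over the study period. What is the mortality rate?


Mortality rate = 82 / 512 = 0.160156 ≈ 0.1602

0.1602


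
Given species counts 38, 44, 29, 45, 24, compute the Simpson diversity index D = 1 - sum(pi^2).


Total N = 38 + 44 + 29 + 45 + 24 = 180
Per-species terms:
  p = 38/180 = 0.211111; p^2 = 0.211111^2 = 0.044568
  p = 44/180 = 0.244444; p^2 = 0.244444^2 = 0.059753
  p = 29/180 = 0.161111; p^2 = 0.161111^2 = 0.025957
  p = 45/180 = 0.250000; p^2 = 0.250000^2 = 0.062500
  p = 24/180 = 0.133333; p^2 = 0.133333^2 = 0.017778
sum(p^2) = 0.044568 + 0.059753 + 0.025957 + 0.062500 + 0.017778 = 0.210556
D = 1 - 0.210556 = 0.789444 ≈ 0.7894

0.7894


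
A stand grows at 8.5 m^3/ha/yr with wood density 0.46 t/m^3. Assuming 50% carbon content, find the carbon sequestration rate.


C = 8.5 * 0.46 * 0.5 = 1.955 ≈ 1.96 t C/ha/yr

1.96 t C/ha/yr


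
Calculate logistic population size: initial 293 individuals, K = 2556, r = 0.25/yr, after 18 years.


(K - N0)/N0 = (2556 - 293)/293 = 2263/293 = 7.72355
r*t = 0.25 * 18 = 4.5; exp(-4.5) = 0.0111090
7.72355 * 0.0111090 = 0.0858009
1 + 0.0858009 = 1.08580
N = 2556 / 1.08580 = 2354.02 ≈ 2354

2354


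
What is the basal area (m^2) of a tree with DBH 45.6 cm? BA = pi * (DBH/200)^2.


D/200 = 45.6/200 = 0.228 m
(D/200)^2 = 0.228^2 = 0.051984
BA = 3.141593 * 0.051984 = 0.163313 ≈ 0.1633 m^2

0.1633 m^2


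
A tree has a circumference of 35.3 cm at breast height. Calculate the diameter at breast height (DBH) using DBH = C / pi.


DBH = C / pi = 35.3 / 3.141593 = 11.2363 ≈ 11.24 cm

11.24 cm


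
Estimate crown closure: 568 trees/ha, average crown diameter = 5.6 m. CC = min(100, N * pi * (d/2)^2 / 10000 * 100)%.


(d/2)^2 = (5.6/2)^2 = 2.8^2 = 7.84
Crown area = 3.141593 * 7.84 = 24.6301 m^2
N * area / 10000 * 100 = 568 * 24.6301 / 10000 * 100 = 139.899
CC = min(100, 139.899) = 100%

100%


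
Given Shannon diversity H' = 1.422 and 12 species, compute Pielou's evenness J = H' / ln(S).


ln(12) = 2.48491
J = H' / ln(S) = 1.422 / 2.48491 = 0.572254 ≈ 0.5723

0.5723


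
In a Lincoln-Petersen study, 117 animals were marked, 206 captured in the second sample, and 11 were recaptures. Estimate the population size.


N = M * C / R = 117 * 206 / 11 = 24102 / 11 = 2191.09 ≈ 2191

2191 individuals


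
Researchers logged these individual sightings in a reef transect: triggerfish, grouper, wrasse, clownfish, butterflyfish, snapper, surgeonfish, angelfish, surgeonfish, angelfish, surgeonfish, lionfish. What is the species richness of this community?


Total individuals logged = 12
Distinct species (count of individuals): triggerfish (1), grouper (1), wrasse (1), clownfish (1), butterflyfish (1), snapper (1), surgeonfish (3), angelfish (2), lionfish (1)
Species richness = number of distinct species = 9

9


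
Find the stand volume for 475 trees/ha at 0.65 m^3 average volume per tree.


V_stand = 475 * 0.65 = 308.75 ≈ 308.8 m^3/ha

308.8 m^3/ha


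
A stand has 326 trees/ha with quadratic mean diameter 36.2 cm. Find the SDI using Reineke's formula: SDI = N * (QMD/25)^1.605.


QMD/25 = 36.2/25 = 1.448
(1.448)^1.605 = exp(1.605 * ln(1.448)) = exp(1.605 * 0.370183) = exp(0.594144) = 1.81148
SDI = 326 * 1.81148 = 590.542 ≈ 591

591


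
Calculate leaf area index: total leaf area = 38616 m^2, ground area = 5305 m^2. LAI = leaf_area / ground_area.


LAI = 38616 / 5305 = 7.2792 ≈ 7.28

7.28


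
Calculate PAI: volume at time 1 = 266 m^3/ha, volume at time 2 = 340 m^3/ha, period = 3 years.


PAI = (V2 - V1) / period = (340 - 266) / 3 = 74 / 3 = 24.6667 ≈ 24.67 m^3/ha/yr

24.67 m^3/ha/yr


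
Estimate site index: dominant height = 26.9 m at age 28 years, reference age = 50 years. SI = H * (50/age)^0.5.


50/28 = 1.78571
(1.78571)^0.5 = 1.33630
SI = 26.9 * 1.33630 = 35.9465 ≈ 35.9 m

35.9 m


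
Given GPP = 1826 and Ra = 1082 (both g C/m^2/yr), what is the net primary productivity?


NPP = GPP - Ra = 1826 - 1082 = 744 g C/m^2/yr

744 g C/m^2/yr


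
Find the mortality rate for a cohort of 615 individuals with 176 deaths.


Mortality rate = 176 / 615 = 0.286179 ≈ 0.2862

0.2862


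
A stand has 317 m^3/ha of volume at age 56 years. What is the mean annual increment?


MAI = 317 / 56 = 5.6607 ≈ 5.66 m^3/ha/yr

5.66 m^3/ha/yr


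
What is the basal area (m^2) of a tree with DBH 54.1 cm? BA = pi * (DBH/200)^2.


D/200 = 54.1/200 = 0.2705 m
(D/200)^2 = 0.2705^2 = 0.07317025
BA = 3.141593 * 0.07317025 = 0.229871 ≈ 0.2299 m^2

0.2299 m^2


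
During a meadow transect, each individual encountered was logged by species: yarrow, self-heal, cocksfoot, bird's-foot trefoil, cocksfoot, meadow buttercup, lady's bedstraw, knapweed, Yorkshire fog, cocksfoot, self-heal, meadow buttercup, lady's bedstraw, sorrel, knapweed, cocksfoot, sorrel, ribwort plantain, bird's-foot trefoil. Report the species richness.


Total individuals logged = 19
Distinct species (count of individuals): yarrow (1), self-heal (2), cocksfoot (4), bird's-foot trefoil (2), meadow buttercup (2), lady's bedstraw (2), knapweed (2), Yorkshire fog (1), sorrel (2), ribwort plantain (1)
Species richness = number of distinct species = 10

10


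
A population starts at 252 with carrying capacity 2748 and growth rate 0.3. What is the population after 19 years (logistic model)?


(K - N0)/N0 = (2748 - 252)/252 = 2496/252 = 9.90476
r*t = 0.3 * 19 = 5.7; exp(-5.7) = 0.00334597
9.90476 * 0.00334597 = 0.0331410
1 + 0.0331410 = 1.03314
N = 2748 / 1.03314 = 2659.85 ≈ 2660

2660


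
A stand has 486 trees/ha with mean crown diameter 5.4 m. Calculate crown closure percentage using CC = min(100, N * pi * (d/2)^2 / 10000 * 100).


(d/2)^2 = (5.4/2)^2 = 2.7^2 = 7.29
Crown area = 3.141593 * 7.29 = 22.9022 m^2
N * area / 10000 * 100 = 486 * 22.9022 / 10000 * 100 = 111.305
CC = min(100, 111.305) = 100%

100%


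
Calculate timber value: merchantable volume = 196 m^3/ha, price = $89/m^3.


Value = 196 * 89 = $17444/ha

$17444/ha


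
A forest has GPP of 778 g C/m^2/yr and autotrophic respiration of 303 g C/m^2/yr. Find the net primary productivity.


NPP = GPP - Ra = 778 - 303 = 475 g C/m^2/yr

475 g C/m^2/yr


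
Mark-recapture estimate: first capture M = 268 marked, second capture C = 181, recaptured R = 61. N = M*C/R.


N = M * C / R = 268 * 181 / 61 = 48508 / 61 = 795.21 ≈ 795

795 individuals


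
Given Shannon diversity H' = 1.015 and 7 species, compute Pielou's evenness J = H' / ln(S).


ln(7) = 1.94591
J = H' / ln(S) = 1.015 / 1.94591 = 0.521607 ≈ 0.5216

0.5216


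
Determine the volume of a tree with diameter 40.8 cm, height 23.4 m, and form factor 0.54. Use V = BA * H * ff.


(D/200)^2 = (40.8/200)^2 = 0.204^2 = 0.041616
BA = 3.141593 * 0.041616 = 0.130741 m^2
V = 0.130741 * 23.4 * 0.54 = 1.65204 ≈ 1.652 m^3

1.652 m^3


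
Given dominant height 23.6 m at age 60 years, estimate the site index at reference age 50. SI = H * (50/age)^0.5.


50/60 = 0.833333
(0.833333)^0.5 = 0.912871
SI = 23.6 * 0.912871 = 21.5438 ≈ 21.5 m

21.5 m


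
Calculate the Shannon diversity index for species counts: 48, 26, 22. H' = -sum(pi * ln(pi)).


Total N = 48 + 26 + 22 = 96
Per-species terms:
  p = 48/96 = 0.500000; ln(p) = -0.693147; p*ln(p) = 0.500000 * (-0.693147) = -0.346574
  p = 26/96 = 0.270833; ln(p) = -1.306253; p*ln(p) = 0.270833 * (-1.306253) = -0.353776
  p = 22/96 = 0.229167; ln(p) = -1.473304; p*ln(p) = 0.229167 * (-1.473304) = -0.337633
sum(p*ln(p)) = (-0.346574) + (-0.353776) + (-0.337633) = -1.037983
H' = -(-1.037983) = 1.037983 ≈ 1.0380

1.0380


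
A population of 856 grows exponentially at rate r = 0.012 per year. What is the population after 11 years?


r*t = 0.012 * 11 = 0.132
exp(0.132) = 1.14111
N = 856 * 1.14111 = 976.790 ≈ 977

977


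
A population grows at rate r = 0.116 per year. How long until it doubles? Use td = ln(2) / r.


td = ln(2) / 0.116 = 0.693147 / 0.116 = 5.97541 ≈ 6.0 years

6.0 years


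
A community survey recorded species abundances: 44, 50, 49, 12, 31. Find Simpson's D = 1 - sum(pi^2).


Total N = 44 + 50 + 49 + 12 + 31 = 186
Per-species terms:
  p = 44/186 = 0.236559; p^2 = 0.236559^2 = 0.055960
  p = 50/186 = 0.268817; p^2 = 0.268817^2 = 0.072263
  p = 49/186 = 0.263441; p^2 = 0.263441^2 = 0.069401
  p = 12/186 = 0.064516; p^2 = 0.064516^2 = 0.004162
  p = 31/186 = 0.166667; p^2 = 0.166667^2 = 0.027778
sum(p^2) = 0.055960 + 0.072263 + 0.069401 + 0.004162 + 0.027778 = 0.229564
D = 1 - 0.229564 = 0.770436 ≈ 0.7704

0.7704


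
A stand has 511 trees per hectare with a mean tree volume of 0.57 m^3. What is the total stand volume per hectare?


V_stand = 511 * 0.57 = 291.27 ≈ 291.3 m^3/ha

291.3 m^3/ha


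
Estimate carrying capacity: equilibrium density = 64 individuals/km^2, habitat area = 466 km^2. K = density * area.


K = 64 * 466 = 29824 individuals

29824 individuals


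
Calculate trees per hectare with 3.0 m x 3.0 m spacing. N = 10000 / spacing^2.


N = 10000 / 3.0^2 = 10000 / 9 = 1111.11 ≈ 1111 trees/ha

1111 trees/ha


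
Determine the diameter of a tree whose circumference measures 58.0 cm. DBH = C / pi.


DBH = C / pi = 58.0 / 3.141593 = 18.4620 ≈ 18.46 cm

18.46 cm


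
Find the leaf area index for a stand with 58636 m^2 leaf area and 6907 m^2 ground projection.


LAI = 58636 / 6907 = 8.4894 ≈ 8.49

8.49


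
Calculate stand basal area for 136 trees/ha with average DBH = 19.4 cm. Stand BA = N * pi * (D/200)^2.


(D/200)^2 = (19.4/200)^2 = 0.097^2 = 0.009409
Individual BA = 3.141593 * 0.009409 = 0.0295592 m^2
Stand BA = 136 * 0.0295592 = 4.02005 ≈ 4.02 m^2/ha

4.02 m^2/ha


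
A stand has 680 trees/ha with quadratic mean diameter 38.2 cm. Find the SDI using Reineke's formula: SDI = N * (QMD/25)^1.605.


QMD/25 = 38.2/25 = 1.528
(1.528)^1.605 = exp(1.605 * ln(1.528)) = exp(1.605 * 0.423960) = exp(0.680456) = 1.97478
SDI = 680 * 1.97478 = 1342.85 ≈ 1343

1343


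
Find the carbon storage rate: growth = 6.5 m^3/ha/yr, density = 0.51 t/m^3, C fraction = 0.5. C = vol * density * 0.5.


C = 6.5 * 0.51 * 0.5 = 1.6575 ≈ 1.66 t C/ha/yr

1.66 t C/ha/yr


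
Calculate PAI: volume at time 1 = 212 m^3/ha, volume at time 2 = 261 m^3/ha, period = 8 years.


PAI = (V2 - V1) / period = (261 - 212) / 8 = 49 / 8 = 6.1250 ≈ 6.13 m^3/ha/yr

6.13 m^3/ha/yr


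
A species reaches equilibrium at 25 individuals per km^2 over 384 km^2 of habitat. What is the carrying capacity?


K = 25 * 384 = 9600 individuals

9600 individuals


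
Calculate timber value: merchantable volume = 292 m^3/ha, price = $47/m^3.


Value = 292 * 47 = $13724/ha

$13724/ha


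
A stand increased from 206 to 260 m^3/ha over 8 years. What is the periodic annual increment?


PAI = (V2 - V1) / period = (260 - 206) / 8 = 54 / 8 = 6.75 m^3/ha/yr

6.75 m^3/ha/yr


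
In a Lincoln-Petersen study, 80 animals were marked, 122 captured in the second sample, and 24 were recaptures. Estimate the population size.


N = M * C / R = 80 * 122 / 24 = 9760 / 24 = 406.67 ≈ 407

407 individuals


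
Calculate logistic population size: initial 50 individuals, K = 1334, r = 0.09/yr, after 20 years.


(K - N0)/N0 = (1334 - 50)/50 = 1284/50 = 25.6800
r*t = 0.09 * 20 = 1.8; exp(-1.8) = 0.165299
25.6800 * 0.165299 = 4.24488
1 + 4.24488 = 5.24488
N = 1334 / 5.24488 = 254.343 ≈ 254

254


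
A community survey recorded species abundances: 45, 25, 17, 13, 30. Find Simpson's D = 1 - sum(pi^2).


Total N = 45 + 25 + 17 + 13 + 30 = 130
Per-species terms:
  p = 45/130 = 0.346154; p^2 = 0.346154^2 = 0.119823
  p = 25/130 = 0.192308; p^2 = 0.192308^2 = 0.036982
  p = 17/130 = 0.130769; p^2 = 0.130769^2 = 0.017101
  p = 13/130 = 0.100000; p^2 = 0.100000^2 = 0.010000
  p = 30/130 = 0.230769; p^2 = 0.230769^2 = 0.053254
sum(p^2) = 0.119823 + 0.036982 + 0.017101 + 0.010000 + 0.053254 = 0.237160
D = 1 - 0.237160 = 0.762840 ≈ 0.7628

0.7628


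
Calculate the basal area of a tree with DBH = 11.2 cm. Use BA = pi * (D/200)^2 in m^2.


D/200 = 11.2/200 = 0.056 m
(D/200)^2 = 0.056^2 = 0.003136
BA = 3.141593 * 0.003136 = 0.00985204 ≈ 0.0099 m^2

0.0099 m^2


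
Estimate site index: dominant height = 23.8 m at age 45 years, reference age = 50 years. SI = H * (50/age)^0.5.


50/45 = 1.11111
(1.11111)^0.5 = 1.05409
SI = 23.8 * 1.05409 = 25.0873 ≈ 25.1 m

25.1 m


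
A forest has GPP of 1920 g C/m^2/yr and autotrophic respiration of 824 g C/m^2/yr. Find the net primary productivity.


NPP = GPP - Ra = 1920 - 824 = 1096 g C/m^2/yr

1096 g C/m^2/yr


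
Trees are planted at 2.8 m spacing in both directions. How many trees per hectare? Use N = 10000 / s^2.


N = 10000 / 2.8^2 = 10000 / 7.84 = 1275.51 ≈ 1276 trees/ha

1276 trees/ha


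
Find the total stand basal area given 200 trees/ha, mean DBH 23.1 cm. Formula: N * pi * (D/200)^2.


(D/200)^2 = (23.1/200)^2 = 0.1155^2 = 0.01334025
Individual BA = 3.141593 * 0.01334025 = 0.0419096 m^2
Stand BA = 200 * 0.0419096 = 8.38192 ≈ 8.38 m^2/ha

8.38 m^2/ha


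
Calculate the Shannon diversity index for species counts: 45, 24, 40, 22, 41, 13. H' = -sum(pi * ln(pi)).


Total N = 45 + 24 + 40 + 22 + 41 + 13 = 185
Per-species terms:
  p = 45/185 = 0.243243; ln(p) = -1.413694; p*ln(p) = 0.243243 * (-1.413694) = -0.343871
  p = 24/185 = 0.129730; ln(p) = -2.042300; p*ln(p) = 0.129730 * (-2.042300) = -0.264948
  p = 40/185 = 0.216216; ln(p) = -1.531477; p*ln(p) = 0.216216 * (-1.531477) = -0.331130
  p = 22/185 = 0.118919; ln(p) = -2.129313; p*ln(p) = 0.118919 * (-2.129313) = -0.253216
  p = 41/185 = 0.221622; ln(p) = -1.506782; p*ln(p) = 0.221622 * (-1.506782) = -0.333936
  p = 13/185 = 0.070270; ln(p) = -2.655410; p*ln(p) = 0.070270 * (-2.655410) = -0.186596
sum(p*ln(p)) = (-0.343871) + (-0.264948) + (-0.331130) + (-0.253216) + (-0.333936) + (-0.186596) = -1.713697
H' = -(-1.713697) = 1.713697 ≈ 1.7137

1.7137


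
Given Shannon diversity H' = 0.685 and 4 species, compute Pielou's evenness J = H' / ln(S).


ln(4) = 1.38629
J = H' / ln(S) = 0.685 / 1.38629 = 0.494125 ≈ 0.4941

0.4941


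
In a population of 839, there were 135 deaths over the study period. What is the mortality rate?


Mortality rate = 135 / 839 = 0.160906 ≈ 0.1609

0.1609


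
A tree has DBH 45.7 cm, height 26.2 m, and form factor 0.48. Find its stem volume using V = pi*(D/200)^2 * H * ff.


(D/200)^2 = (45.7/200)^2 = 0.2285^2 = 0.05221225
BA = 3.141593 * 0.05221225 = 0.164030 m^2
V = 0.164030 * 26.2 * 0.48 = 2.06284 ≈ 2.063 m^3

2.063 m^3


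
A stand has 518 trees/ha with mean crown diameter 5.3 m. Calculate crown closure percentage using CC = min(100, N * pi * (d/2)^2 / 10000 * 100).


(d/2)^2 = (5.3/2)^2 = 2.65^2 = 7.0225
Crown area = 3.141593 * 7.0225 = 22.0618 m^2
N * area / 10000 * 100 = 518 * 22.0618 / 10000 * 100 = 114.280
CC = min(100, 114.280) = 100%

100%


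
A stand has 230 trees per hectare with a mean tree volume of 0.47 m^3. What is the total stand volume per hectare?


V_stand = 230 * 0.47 = 108.1 m^3/ha

108.1 m^3/ha


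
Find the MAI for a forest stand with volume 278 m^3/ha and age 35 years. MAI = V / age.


MAI = 278 / 35 = 7.9429 ≈ 7.94 m^3/ha/yr

7.94 m^3/ha/yr


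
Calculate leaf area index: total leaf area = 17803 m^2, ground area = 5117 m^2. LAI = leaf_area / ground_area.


LAI = 17803 / 5117 = 3.4792 ≈ 3.48

3.48


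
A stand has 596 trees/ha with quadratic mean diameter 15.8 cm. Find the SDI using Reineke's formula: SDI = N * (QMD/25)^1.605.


QMD/25 = 15.8/25 = 0.632
(0.632)^1.605 = exp(1.605 * ln(0.632)) = exp(1.605 * (-0.458866)) = exp(-0.736480) = 0.478796
SDI = 596 * 0.478796 = 285.362 ≈ 285

285


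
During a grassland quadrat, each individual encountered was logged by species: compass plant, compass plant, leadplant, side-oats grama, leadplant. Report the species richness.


Total individuals logged = 5
Distinct species (count of individuals): compass plant (2), leadplant (2), side-oats grama (1)
Species richness = number of distinct species = 3

3


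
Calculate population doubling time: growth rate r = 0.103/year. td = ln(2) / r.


td = ln(2) / 0.103 = 0.693147 / 0.103 = 6.72958 ≈ 6.7 years

6.7 years


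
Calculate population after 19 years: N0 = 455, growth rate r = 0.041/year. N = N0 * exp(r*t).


r*t = 0.041 * 19 = 0.779
exp(0.779) = 2.17929
N = 455 * 2.17929 = 991.577 ≈ 992

992


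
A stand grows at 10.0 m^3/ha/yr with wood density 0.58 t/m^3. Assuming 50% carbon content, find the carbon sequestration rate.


C = 10.0 * 0.58 * 0.5 = 2.90 t C/ha/yr

2.90 t C/ha/yr


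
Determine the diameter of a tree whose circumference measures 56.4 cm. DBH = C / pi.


DBH = C / pi = 56.4 / 3.141593 = 17.9527 ≈ 17.95 cm

17.95 cm


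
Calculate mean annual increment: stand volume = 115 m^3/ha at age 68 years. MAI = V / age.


MAI = 115 / 68 = 1.6912 ≈ 1.69 m^3/ha/yr

1.69 m^3/ha/yr


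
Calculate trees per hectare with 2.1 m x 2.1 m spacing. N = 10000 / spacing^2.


N = 10000 / 2.1^2 = 10000 / 4.41 = 2267.57 ≈ 2268 trees/ha

2268 trees/ha


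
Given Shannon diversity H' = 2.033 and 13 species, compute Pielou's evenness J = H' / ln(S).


ln(13) = 2.56495
J = H' / ln(S) = 2.033 / 2.56495 = 0.792608 ≈ 0.7926

0.7926


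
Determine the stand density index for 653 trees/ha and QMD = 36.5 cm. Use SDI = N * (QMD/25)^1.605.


QMD/25 = 36.5/25 = 1.46
(1.46)^1.605 = exp(1.605 * ln(1.46)) = exp(1.605 * 0.378436) = exp(0.607390) = 1.83563
SDI = 653 * 1.83563 = 1198.67 ≈ 1199

1199


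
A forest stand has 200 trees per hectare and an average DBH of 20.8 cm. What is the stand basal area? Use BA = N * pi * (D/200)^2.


(D/200)^2 = (20.8/200)^2 = 0.104^2 = 0.010816
Individual BA = 3.141593 * 0.010816 = 0.0339795 m^2
Stand BA = 200 * 0.0339795 = 6.79590 ≈ 6.80 m^2/ha

6.80 m^2/ha


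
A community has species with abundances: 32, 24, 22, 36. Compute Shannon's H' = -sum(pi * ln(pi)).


Total N = 32 + 24 + 22 + 36 = 114
Per-species terms:
  p = 32/114 = 0.280702; ln(p) = -1.270462; p*ln(p) = 0.280702 * (-1.270462) = -0.356621
  p = 24/114 = 0.210526; ln(p) = -1.558146; p*ln(p) = 0.210526 * (-1.558146) = -0.328030
  p = 22/114 = 0.192982; ln(p) = -1.645158; p*ln(p) = 0.192982 * (-1.645158) = -0.317486
  p = 36/114 = 0.315789; ln(p) = -1.152681; p*ln(p) = 0.315789 * (-1.152681) = -0.364004
sum(p*ln(p)) = (-0.356621) + (-0.328030) + (-0.317486) + (-0.364004) = -1.366141
H' = -(-1.366141) = 1.366141 ≈ 1.3661

1.3661


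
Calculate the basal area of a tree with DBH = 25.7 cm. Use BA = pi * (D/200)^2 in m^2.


D/200 = 25.7/200 = 0.1285 m
(D/200)^2 = 0.1285^2 = 0.01651225
BA = 3.141593 * 0.01651225 = 0.0518748 ≈ 0.0519 m^2

0.0519 m^2


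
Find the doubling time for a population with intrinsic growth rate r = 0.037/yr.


td = ln(2) / 0.037 = 0.693147 / 0.037 = 18.7337 ≈ 18.7 years

18.7 years


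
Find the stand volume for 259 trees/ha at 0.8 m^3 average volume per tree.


V_stand = 259 * 0.8 = 207.2 m^3/ha

207.2 m^3/ha


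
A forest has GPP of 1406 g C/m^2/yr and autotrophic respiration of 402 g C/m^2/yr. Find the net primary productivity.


NPP = GPP - Ra = 1406 - 402 = 1004 g C/m^2/yr

1004 g C/m^2/yr


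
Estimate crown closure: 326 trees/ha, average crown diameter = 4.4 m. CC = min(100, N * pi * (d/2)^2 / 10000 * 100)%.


(d/2)^2 = (4.4/2)^2 = 2.2^2 = 4.84
Crown area = 3.141593 * 4.84 = 15.2053 m^2
N * area / 10000 * 100 = 326 * 15.2053 / 10000 * 100 = 49.5693
CC = min(100, 49.5693) = 49.5693 ≈ 49.6%

49.6%


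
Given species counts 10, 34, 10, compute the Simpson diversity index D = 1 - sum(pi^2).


Total N = 10 + 34 + 10 = 54
Per-species terms:
  p = 10/54 = 0.185185; p^2 = 0.185185^2 = 0.034293
  p = 34/54 = 0.629630; p^2 = 0.629630^2 = 0.396434
  p = 10/54 = 0.185185; p^2 = 0.185185^2 = 0.034293
sum(p^2) = 0.034293 + 0.396434 + 0.034293 = 0.465020
D = 1 - 0.465020 = 0.534980 ≈ 0.5350

0.5350


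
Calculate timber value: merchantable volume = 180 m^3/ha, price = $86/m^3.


Value = 180 * 86 = $15480/ha

$15480/ha


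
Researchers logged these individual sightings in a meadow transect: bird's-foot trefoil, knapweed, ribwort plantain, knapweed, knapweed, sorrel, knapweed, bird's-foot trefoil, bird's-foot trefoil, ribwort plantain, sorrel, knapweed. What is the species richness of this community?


Total individuals logged = 12
Distinct species (count of individuals): bird's-foot trefoil (3), knapweed (5), ribwort plantain (2), sorrel (2)
Species richness = number of distinct species = 4

4


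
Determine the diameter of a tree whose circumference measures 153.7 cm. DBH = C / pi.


DBH = C / pi = 153.7 / 3.141593 = 48.9242 ≈ 48.92 cm

48.92 cm


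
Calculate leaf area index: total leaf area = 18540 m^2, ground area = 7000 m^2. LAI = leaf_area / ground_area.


LAI = 18540 / 7000 = 2.6486 ≈ 2.65

2.65


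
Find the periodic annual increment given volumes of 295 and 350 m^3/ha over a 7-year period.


PAI = (V2 - V1) / period = (350 - 295) / 7 = 55 / 7 = 7.8571 ≈ 7.86 m^3/ha/yr

7.86 m^3/ha/yr


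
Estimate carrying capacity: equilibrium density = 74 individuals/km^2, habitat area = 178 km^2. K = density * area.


K = 74 * 178 = 13172 individuals

13172 individuals


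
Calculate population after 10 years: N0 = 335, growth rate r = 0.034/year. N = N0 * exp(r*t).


r*t = 0.034 * 10 = 0.34
exp(0.34) = 1.40495
N = 335 * 1.40495 = 470.658 ≈ 471

471


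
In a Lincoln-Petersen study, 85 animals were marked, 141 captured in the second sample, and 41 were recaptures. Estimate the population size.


N = M * C / R = 85 * 141 / 41 = 11985 / 41 = 292.32 ≈ 292

292 individuals


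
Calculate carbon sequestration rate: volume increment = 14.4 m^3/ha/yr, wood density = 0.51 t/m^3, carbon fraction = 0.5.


C = 14.4 * 0.51 * 0.5 = 3.672 ≈ 3.67 t C/ha/yr

3.67 t C/ha/yr


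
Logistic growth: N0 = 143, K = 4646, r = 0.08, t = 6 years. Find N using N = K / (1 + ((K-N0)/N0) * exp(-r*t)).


(K - N0)/N0 = (4646 - 143)/143 = 4503/143 = 31.4895
r*t = 0.08 * 6 = 0.48; exp(-0.48) = 0.618783
31.4895 * 0.618783 = 19.4852
1 + 19.4852 = 20.4852
N = 4646 / 20.4852 = 226.798 ≈ 227

227


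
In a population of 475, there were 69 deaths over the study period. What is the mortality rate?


Mortality rate = 69 / 475 = 0.145263 ≈ 0.1453

0.1453


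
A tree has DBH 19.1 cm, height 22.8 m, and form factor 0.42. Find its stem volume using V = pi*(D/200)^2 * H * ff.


(D/200)^2 = (19.1/200)^2 = 0.0955^2 = 0.00912025
BA = 3.141593 * 0.00912025 = 0.0286521 m^2
V = 0.0286521 * 22.8 * 0.42 = 0.274373 ≈ 0.274 m^3

0.274 m^3


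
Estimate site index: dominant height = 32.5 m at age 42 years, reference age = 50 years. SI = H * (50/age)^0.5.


50/42 = 1.19048
(1.19048)^0.5 = 1.09109
SI = 32.5 * 1.09109 = 35.4604 ≈ 35.5 m

35.5 m


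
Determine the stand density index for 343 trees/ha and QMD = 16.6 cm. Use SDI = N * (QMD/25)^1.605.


QMD/25 = 16.6/25 = 0.664
(0.664)^1.605 = exp(1.605 * ln(0.664)) = exp(1.605 * (-0.409473)) = exp(-0.657204) = 0.518298
SDI = 343 * 0.518298 = 177.776 ≈ 178

178


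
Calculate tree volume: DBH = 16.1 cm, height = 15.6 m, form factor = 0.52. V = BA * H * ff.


(D/200)^2 = (16.1/200)^2 = 0.0805^2 = 0.00648025
BA = 3.141593 * 0.00648025 = 0.0203583 m^2
V = 0.0203583 * 15.6 * 0.52 = 0.165147 ≈ 0.165 m^3

0.165 m^3


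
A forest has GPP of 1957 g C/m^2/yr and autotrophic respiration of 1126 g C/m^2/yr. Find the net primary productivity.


NPP = GPP - Ra = 1957 - 1126 = 831 g C/m^2/yr

831 g C/m^2/yr


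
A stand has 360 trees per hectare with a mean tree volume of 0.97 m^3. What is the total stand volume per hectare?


V_stand = 360 * 0.97 = 349.2 m^3/ha

349.2 m^3/ha


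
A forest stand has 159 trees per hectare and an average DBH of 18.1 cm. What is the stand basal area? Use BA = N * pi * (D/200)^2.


(D/200)^2 = (18.1/200)^2 = 0.0905^2 = 0.00819025
Individual BA = 3.141593 * 0.00819025 = 0.0257304 m^2
Stand BA = 159 * 0.0257304 = 4.09113 ≈ 4.09 m^2/ha

4.09 m^2/ha


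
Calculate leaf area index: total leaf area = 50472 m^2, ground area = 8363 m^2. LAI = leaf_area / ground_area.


LAI = 50472 / 8363 = 6.0352 ≈ 6.04

6.04


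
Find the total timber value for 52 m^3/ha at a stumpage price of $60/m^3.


Value = 52 * 60 = $3120/ha

$3120/ha


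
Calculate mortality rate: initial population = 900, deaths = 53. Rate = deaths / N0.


Mortality rate = 53 / 900 = 0.058889 ≈ 0.0589

0.0589


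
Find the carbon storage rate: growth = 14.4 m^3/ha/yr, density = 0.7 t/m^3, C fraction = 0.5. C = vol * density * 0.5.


C = 14.4 * 0.7 * 0.5 = 5.04 t C/ha/yr

5.04 t C/ha/yr


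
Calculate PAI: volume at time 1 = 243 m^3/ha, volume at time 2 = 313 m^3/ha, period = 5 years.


PAI = (V2 - V1) / period = (313 - 243) / 5 = 70 / 5 = 14.00 m^3/ha/yr

14.00 m^3/ha/yr


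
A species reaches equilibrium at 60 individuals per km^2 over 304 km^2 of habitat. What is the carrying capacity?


K = 60 * 304 = 18240 individuals

18240 individuals


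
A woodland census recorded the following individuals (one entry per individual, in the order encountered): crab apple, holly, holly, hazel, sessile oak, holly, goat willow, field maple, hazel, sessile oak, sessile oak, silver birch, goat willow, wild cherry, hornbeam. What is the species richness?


Total individuals logged = 15
Distinct species (count of individuals): crab apple (1), holly (3), hazel (2), sessile oak (3), goat willow (2), field maple (1), silver birch (1), wild cherry (1), hornbeam (1)
Species richness = number of distinct species = 9

9


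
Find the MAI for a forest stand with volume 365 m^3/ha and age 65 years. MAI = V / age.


MAI = 365 / 65 = 5.6154 ≈ 5.62 m^3/ha/yr

5.62 m^3/ha/yr


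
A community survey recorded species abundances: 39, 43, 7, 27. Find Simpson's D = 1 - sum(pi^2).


Total N = 39 + 43 + 7 + 27 = 116
Per-species terms:
  p = 39/116 = 0.336207; p^2 = 0.336207^2 = 0.113035
  p = 43/116 = 0.370690; p^2 = 0.370690^2 = 0.137411
  p = 7/116 = 0.060345; p^2 = 0.060345^2 = 0.003642
  p = 27/116 = 0.232759; p^2 = 0.232759^2 = 0.054177
sum(p^2) = 0.113035 + 0.137411 + 0.003642 + 0.054177 = 0.308265
D = 1 - 0.308265 = 0.691735 ≈ 0.6917

0.6917


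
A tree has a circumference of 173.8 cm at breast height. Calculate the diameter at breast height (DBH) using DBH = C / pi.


DBH = C / pi = 173.8 / 3.141593 = 55.3223 ≈ 55.32 cm

55.32 cm


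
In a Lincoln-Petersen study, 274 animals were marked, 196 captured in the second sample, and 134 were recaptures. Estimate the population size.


N = M * C / R = 274 * 196 / 134 = 53704 / 134 = 400.78 ≈ 401

401 individuals


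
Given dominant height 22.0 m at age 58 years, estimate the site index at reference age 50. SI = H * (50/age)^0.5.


50/58 = 0.862069
(0.862069)^0.5 = 0.928477
SI = 22.0 * 0.928477 = 20.4265 ≈ 20.4 m

20.4 m


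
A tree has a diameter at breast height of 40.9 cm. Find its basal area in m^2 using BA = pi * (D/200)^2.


D/200 = 40.9/200 = 0.2045 m
(D/200)^2 = 0.2045^2 = 0.04182025
BA = 3.141593 * 0.04182025 = 0.131382 ≈ 0.1314 m^2

0.1314 m^2


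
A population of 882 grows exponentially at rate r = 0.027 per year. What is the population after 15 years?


r*t = 0.027 * 15 = 0.405
exp(0.405) = 1.49930
N = 882 * 1.49930 = 1322.38 ≈ 1322

1322


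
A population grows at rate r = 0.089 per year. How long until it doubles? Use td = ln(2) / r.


td = ln(2) / 0.089 = 0.693147 / 0.089 = 7.78817 ≈ 7.8 years

7.8 years


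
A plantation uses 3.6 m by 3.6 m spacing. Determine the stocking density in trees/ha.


N = 10000 / 3.6^2 = 10000 / 12.96 = 771.605 ≈ 772 trees/ha

772 trees/ha


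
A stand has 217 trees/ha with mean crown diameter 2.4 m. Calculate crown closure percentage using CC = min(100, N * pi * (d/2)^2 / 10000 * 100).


(d/2)^2 = (2.4/2)^2 = 1.2^2 = 1.44
Crown area = 3.141593 * 1.44 = 4.52389 m^2
N * area / 10000 * 100 = 217 * 4.52389 / 10000 * 100 = 9.81684
CC = min(100, 9.81684) = 9.81684 ≈ 9.8%

9.8%


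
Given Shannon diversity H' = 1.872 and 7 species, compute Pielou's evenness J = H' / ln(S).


ln(7) = 1.94591
J = H' / ln(S) = 1.872 / 1.94591 = 0.962018 ≈ 0.9620

0.9620


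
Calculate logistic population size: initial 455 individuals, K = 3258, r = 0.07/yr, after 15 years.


(K - N0)/N0 = (3258 - 455)/455 = 2803/455 = 6.16044
r*t = 0.07 * 15 = 1.05; exp(-1.05) = 0.349938
6.16044 * 0.349938 = 2.15577
1 + 2.15577 = 3.15577
N = 3258 / 3.15577 = 1032.39 ≈ 1032

1032


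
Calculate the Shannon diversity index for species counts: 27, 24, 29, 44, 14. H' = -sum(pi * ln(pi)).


Total N = 27 + 24 + 29 + 44 + 14 = 138
Per-species terms:
  p = 27/138 = 0.195652; ln(p) = -1.631418; p*ln(p) = 0.195652 * (-1.631418) = -0.319190
  p = 24/138 = 0.173913; ln(p) = -1.749200; p*ln(p) = 0.173913 * (-1.749200) = -0.304209
  p = 29/138 = 0.210145; ln(p) = -1.559958; p*ln(p) = 0.210145 * (-1.559958) = -0.327817
  p = 44/138 = 0.318841; ln(p) = -1.143063; p*ln(p) = 0.318841 * (-1.143063) = -0.364455
  p = 14/138 = 0.101449; ln(p) = -2.288199; p*ln(p) = 0.101449 * (-2.288199) = -0.232136
sum(p*ln(p)) = (-0.319190) + (-0.304209) + (-0.327817) + (-0.364455) + (-0.232136) = -1.547807
H' = -(-1.547807) = 1.547807 ≈ 1.5478

1.5478


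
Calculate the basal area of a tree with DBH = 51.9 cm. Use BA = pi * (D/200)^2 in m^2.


D/200 = 51.9/200 = 0.2595 m
(D/200)^2 = 0.2595^2 = 0.06734025
BA = 3.141593 * 0.06734025 = 0.211556 ≈ 0.2116 m^2

0.2116 m^2


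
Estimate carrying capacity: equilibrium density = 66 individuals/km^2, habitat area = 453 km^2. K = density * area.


K = 66 * 453 = 29898 individuals

29898 individuals


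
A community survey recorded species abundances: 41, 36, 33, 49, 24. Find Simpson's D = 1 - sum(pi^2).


Total N = 41 + 36 + 33 + 49 + 24 = 183
Per-species terms:
  p = 41/183 = 0.224044; p^2 = 0.224044^2 = 0.050196
  p = 36/183 = 0.196721; p^2 = 0.196721^2 = 0.038699
  p = 33/183 = 0.180328; p^2 = 0.180328^2 = 0.032518
  p = 49/183 = 0.267760; p^2 = 0.267760^2 = 0.071695
  p = 24/183 = 0.131148; p^2 = 0.131148^2 = 0.017200
sum(p^2) = 0.050196 + 0.038699 + 0.032518 + 0.071695 + 0.017200 = 0.210308
D = 1 - 0.210308 = 0.789692 ≈ 0.7897

0.7897


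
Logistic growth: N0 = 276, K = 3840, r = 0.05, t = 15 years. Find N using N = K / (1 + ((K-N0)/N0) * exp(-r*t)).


(K - N0)/N0 = (3840 - 276)/276 = 3564/276 = 12.9130
r*t = 0.05 * 15 = 0.75; exp(-0.75) = 0.472367
12.9130 * 0.472367 = 6.09968
1 + 6.09968 = 7.09968
N = 3840 / 7.09968 = 540.869 ≈ 541

541


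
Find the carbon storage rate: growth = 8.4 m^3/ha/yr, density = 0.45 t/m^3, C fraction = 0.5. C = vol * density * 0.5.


C = 8.4 * 0.45 * 0.5 = 1.89 t C/ha/yr

1.89 t C/ha/yr


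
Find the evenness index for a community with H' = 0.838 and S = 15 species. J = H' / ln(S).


ln(15) = 2.70805
J = H' / ln(S) = 0.838 / 2.70805 = 0.309448 ≈ 0.3094

0.3094


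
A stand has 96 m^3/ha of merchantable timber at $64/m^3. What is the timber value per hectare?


Value = 96 * 64 = $6144/ha

$6144/ha


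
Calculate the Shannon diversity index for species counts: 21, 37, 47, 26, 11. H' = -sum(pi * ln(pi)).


Total N = 21 + 37 + 47 + 26 + 11 = 142
Per-species terms:
  p = 21/142 = 0.147887; ln(p) = -1.911307; p*ln(p) = 0.147887 * (-1.911307) = -0.282657
  p = 37/142 = 0.260563; ln(p) = -1.344911; p*ln(p) = 0.260563 * (-1.344911) = -0.350434
  p = 47/142 = 0.330986; ln(p) = -1.105679; p*ln(p) = 0.330986 * (-1.105679) = -0.365964
  p = 26/142 = 0.183099; ln(p) = -1.697728; p*ln(p) = 0.183099 * (-1.697728) = -0.310852
  p = 11/142 = 0.077465; ln(p) = -2.557929; p*ln(p) = 0.077465 * (-2.557929) = -0.198150
sum(p*ln(p)) = (-0.282657) + (-0.350434) + (-0.365964) + (-0.310852) + (-0.198150) = -1.508057
H' = -(-1.508057) = 1.508057 ≈ 1.5081

1.5081


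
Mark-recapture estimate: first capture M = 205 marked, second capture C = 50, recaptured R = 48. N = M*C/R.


N = M * C / R = 205 * 50 / 48 = 10250 / 48 = 213.54 ≈ 214

214 individuals


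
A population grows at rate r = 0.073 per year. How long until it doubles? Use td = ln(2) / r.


td = ln(2) / 0.073 = 0.693147 / 0.073 = 9.49516 ≈ 9.5 years

9.5 years


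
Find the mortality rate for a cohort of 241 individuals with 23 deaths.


Mortality rate = 23 / 241 = 0.095436 ≈ 0.0954

0.0954


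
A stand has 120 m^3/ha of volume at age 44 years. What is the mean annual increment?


MAI = 120 / 44 = 2.7273 ≈ 2.73 m^3/ha/yr

2.73 m^3/ha/yr


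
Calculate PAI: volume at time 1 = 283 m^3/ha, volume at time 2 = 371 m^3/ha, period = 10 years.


PAI = (V2 - V1) / period = (371 - 283) / 10 = 88 / 10 = 8.80 m^3/ha/yr

8.80 m^3/ha/yr


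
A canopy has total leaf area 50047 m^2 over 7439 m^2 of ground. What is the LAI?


LAI = 50047 / 7439 = 6.7277 ≈ 6.73

6.73


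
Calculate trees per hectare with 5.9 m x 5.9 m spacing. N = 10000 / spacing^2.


N = 10000 / 5.9^2 = 10000 / 34.81 = 287.274 ≈ 287 trees/ha

287 trees/ha


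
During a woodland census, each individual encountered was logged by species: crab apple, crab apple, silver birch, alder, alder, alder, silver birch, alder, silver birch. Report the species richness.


Total individuals logged = 9
Distinct species (count of individuals): crab apple (2), silver birch (3), alder (4)
Species richness = number of distinct species = 3

3


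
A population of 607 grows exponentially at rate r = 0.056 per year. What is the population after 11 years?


r*t = 0.056 * 11 = 0.616
exp(0.616) = 1.85151
N = 607 * 1.85151 = 1123.87 ≈ 1124

1124


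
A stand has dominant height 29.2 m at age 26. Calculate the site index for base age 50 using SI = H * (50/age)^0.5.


50/26 = 1.92308
(1.92308)^0.5 = 1.38675
SI = 29.2 * 1.38675 = 40.4931 ≈ 40.5 m

40.5 m


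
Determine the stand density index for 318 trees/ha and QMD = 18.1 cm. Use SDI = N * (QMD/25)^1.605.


QMD/25 = 18.1/25 = 0.724
(0.724)^1.605 = exp(1.605 * ln(0.724)) = exp(1.605 * (-0.322964)) = exp(-0.518357) = 0.595498
SDI = 318 * 0.595498 = 189.368 ≈ 189

189


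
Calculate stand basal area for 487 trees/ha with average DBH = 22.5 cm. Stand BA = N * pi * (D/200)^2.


(D/200)^2 = (22.5/200)^2 = 0.1125^2 = 0.01265625
Individual BA = 3.141593 * 0.01265625 = 0.0397608 m^2
Stand BA = 487 * 0.0397608 = 19.3635 ≈ 19.36 m^2/ha

19.36 m^2/ha


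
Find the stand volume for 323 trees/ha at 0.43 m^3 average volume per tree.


V_stand = 323 * 0.43 = 138.89 ≈ 138.9 m^3/ha

138.9 m^3/ha


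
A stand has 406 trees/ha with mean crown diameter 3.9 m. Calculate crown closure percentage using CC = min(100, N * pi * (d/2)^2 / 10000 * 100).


(d/2)^2 = (3.9/2)^2 = 1.95^2 = 3.8025
Crown area = 3.141593 * 3.8025 = 11.9459 m^2
N * area / 10000 * 100 = 406 * 11.9459 / 10000 * 100 = 48.5004
CC = min(100, 48.5004) = 48.5004 ≈ 48.5%

48.5%


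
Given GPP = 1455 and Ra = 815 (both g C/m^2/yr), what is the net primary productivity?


NPP = GPP - Ra = 1455 - 815 = 640 g C/m^2/yr

640 g C/m^2/yr
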